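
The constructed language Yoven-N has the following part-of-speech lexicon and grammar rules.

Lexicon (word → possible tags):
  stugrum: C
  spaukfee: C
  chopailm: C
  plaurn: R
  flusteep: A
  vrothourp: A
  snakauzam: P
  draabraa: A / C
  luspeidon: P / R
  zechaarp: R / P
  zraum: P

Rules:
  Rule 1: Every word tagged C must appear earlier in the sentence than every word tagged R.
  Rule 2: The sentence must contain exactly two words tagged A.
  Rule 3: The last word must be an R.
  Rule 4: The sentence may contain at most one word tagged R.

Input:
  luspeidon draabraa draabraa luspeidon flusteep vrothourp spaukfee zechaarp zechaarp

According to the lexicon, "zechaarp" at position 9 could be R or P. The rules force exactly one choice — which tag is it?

R

Candidates per position — 1:luspeidon {P,R}; 2:draabraa {A,C}; 3:draabraa {A,C}; 4:luspeidon {P,R}; 5:flusteep {A}; 6:vrothourp {A}; 7:spaukfee {C}; 8:zechaarp {R,P}; 9:zechaarp {R,P}.
Position 1: R is ruled out by rule 1; that leaves P.
Position 2: A is ruled out by rule 2; that leaves C.
Position 3: A is ruled out by rule 2; that leaves C.
Position 4: R is ruled out by rule 1; that leaves P.
Position 9: P is ruled out by rule 3; that leaves R.
Position 8: R is ruled out by rule 4; that leaves P.
That leaves exactly one tagging: P C C P A A C P R.
Verifying each rule — rule 1 ✓; rule 2 ✓; rule 3 ✓; rule 4 ✓.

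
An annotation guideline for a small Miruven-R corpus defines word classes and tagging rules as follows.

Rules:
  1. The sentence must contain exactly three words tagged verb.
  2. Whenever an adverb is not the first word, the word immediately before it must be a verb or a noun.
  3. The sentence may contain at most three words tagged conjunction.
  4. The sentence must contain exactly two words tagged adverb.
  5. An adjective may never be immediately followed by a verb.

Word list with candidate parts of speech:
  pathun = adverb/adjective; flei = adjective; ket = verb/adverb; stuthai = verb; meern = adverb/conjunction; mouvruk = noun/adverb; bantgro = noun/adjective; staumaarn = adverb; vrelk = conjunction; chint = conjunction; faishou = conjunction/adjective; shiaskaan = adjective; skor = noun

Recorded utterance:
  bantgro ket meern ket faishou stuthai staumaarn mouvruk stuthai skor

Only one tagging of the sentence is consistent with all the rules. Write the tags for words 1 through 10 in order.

Candidates per position — 1:bantgro {noun,adjective}; 2:ket {verb,adverb}; 3:meern {adverb,conjunction}; 4:ket {verb,adverb}; 5:faishou {conjunction,adjective}; 6:stuthai {verb}; 7:staumaarn {adverb}; 8:mouvruk {noun,adverb}; 9:stuthai {verb}; 10:skor {noun}.
At position 4, choosing adverb makes rule 2 impossible to satisfy; hence verb.
At position 5, choosing adjective makes rule 5 impossible to satisfy; hence conjunction.
At position 8, choosing adverb makes rule 2 impossible to satisfy; hence noun.
At position 2, choosing verb makes rule 1 impossible to satisfy; hence adverb.
At position 3, choosing adverb makes rule 2 impossible to satisfy; hence conjunction.
At position 1, choosing adjective makes rule 2 impossible to satisfy; hence noun.
So the tagging must be: noun adverb conjunction verb conjunction verb adverb noun verb noun.
Check: rule 1 ok; rule 2 ok; rule 3 ok; rule 4 ok; rule 5 ok.

noun adverb conjunction verb conjunction verb adverb noun verb noun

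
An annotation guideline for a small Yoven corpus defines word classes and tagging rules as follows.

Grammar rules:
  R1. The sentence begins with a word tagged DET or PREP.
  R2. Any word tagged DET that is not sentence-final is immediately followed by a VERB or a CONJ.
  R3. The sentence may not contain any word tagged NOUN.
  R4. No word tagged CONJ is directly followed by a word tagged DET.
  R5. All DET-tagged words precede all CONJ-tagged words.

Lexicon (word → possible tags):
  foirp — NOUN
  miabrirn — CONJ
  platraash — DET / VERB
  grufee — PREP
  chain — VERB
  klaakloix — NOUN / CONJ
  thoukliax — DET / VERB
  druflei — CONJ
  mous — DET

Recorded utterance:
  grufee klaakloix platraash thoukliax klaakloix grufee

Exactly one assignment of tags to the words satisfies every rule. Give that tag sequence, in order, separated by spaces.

PREP CONJ VERB VERB CONJ PREP

Candidates per position — 1:grufee {PREP}; 2:klaakloix {NOUN,CONJ}; 3:platraash {DET,VERB}; 4:thoukliax {DET,VERB}; 5:klaakloix {NOUN,CONJ}; 6:grufee {PREP}.
Position 2: NOUN is ruled out by rule 3; that leaves CONJ.
Position 3: DET is ruled out by rule 4; that leaves VERB.
Position 4: DET is ruled out by rule 5; that leaves VERB.
Position 5: NOUN is ruled out by rule 3; that leaves CONJ.
So the tagging must be: PREP CONJ VERB VERB CONJ PREP.
Checking: rule 1 satisfied; rule 2 satisfied; rule 3 satisfied; rule 4 satisfied; rule 5 satisfied.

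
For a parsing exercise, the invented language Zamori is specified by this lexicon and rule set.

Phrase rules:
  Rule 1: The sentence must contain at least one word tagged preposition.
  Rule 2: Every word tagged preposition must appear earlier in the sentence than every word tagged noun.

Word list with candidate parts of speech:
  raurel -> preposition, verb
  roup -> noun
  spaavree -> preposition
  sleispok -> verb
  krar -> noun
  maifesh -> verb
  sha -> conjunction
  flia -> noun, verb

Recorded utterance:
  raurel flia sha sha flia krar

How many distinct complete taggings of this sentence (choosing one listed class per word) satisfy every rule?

4

Candidates per position — 1:raurel {preposition,verb}; 2:flia {noun,verb}; 3:sha {conjunction}; 4:sha {conjunction}; 5:flia {noun,verb}; 6:krar {noun}.
There are 8 candidate sequences in total.
The sequences that satisfy every rule: preposition noun conjunction conjunction noun noun; preposition noun conjunction conjunction verb noun; preposition verb conjunction conjunction noun noun; preposition verb conjunction conjunction verb noun.
Count = 4.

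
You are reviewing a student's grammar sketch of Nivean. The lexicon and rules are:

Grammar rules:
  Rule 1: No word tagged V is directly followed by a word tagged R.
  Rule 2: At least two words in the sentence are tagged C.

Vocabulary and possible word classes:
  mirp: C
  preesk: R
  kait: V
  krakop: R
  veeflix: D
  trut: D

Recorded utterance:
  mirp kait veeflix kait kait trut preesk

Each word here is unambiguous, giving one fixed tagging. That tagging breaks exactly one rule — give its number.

2

Fixed tagging: C V D V V D R.
Applying the rules: R1 ok, R2 fails.
Only rule 2 fails.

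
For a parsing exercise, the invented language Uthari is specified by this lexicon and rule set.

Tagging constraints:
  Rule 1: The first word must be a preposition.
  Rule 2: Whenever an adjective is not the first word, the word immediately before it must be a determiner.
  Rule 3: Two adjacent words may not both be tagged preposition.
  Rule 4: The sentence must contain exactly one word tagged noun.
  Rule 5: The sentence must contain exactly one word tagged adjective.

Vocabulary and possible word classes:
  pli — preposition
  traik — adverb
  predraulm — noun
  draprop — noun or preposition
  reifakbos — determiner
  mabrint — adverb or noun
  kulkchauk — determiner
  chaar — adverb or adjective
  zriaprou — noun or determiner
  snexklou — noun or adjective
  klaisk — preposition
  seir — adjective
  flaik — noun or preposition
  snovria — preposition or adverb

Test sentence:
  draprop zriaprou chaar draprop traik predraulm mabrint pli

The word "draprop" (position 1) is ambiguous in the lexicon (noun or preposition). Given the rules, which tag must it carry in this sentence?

preposition

Candidates per position — 1:draprop {noun,preposition}; 2:zriaprou {noun,determiner}; 3:chaar {adverb,adjective}; 4:draprop {noun,preposition}; 5:traik {adverb}; 6:predraulm {noun}; 7:mabrint {adverb,noun}; 8:pli {preposition}.
Position 1: tagging it noun would leave rule 1 unsatisfiable, so it must be preposition.
Position 2: tagging it noun would leave rule 4 unsatisfiable, so it must be determiner.
Position 3: tagging it adverb would leave rule 5 unsatisfiable, so it must be adjective.
Position 4: tagging it noun would leave rule 4 unsatisfiable, so it must be preposition.
Position 7: tagging it noun would leave rule 4 unsatisfiable, so it must be adverb.
The only consistent sequence is: preposition determiner adjective preposition adverb noun adverb preposition.
Verifying each rule — rule 1 holds; rule 2 holds; rule 3 holds; rule 4 holds; rule 5 holds.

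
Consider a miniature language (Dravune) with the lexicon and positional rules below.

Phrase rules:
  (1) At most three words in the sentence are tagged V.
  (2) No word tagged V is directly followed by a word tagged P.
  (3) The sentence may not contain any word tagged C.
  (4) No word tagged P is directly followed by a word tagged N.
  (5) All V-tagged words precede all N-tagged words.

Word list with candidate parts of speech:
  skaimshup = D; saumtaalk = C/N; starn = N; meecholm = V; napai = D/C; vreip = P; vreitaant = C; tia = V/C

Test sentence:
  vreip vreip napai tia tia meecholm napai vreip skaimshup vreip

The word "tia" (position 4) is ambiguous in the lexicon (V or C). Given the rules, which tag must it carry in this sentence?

Candidates per position — 1:vreip {P}; 2:vreip {P}; 3:napai {D,C}; 4:tia {V,C}; 5:tia {V,C}; 6:meecholm {V}; 7:napai {D,C}; 8:vreip {P}; 9:skaimshup {D}; 10:vreip {P}.
Position 3: C is ruled out by rule 3; that leaves D.
Position 4: C is ruled out by rule 3; that leaves V.
Position 5: C is ruled out by rule 3; that leaves V.
Position 7: C is ruled out by rule 3; that leaves D.
The unique satisfying tagging is: P P D V V V D P D P.
Rule-by-rule: rule 1 ok; rule 2 ok; rule 3 ok; rule 4 ok; rule 5 ok.

V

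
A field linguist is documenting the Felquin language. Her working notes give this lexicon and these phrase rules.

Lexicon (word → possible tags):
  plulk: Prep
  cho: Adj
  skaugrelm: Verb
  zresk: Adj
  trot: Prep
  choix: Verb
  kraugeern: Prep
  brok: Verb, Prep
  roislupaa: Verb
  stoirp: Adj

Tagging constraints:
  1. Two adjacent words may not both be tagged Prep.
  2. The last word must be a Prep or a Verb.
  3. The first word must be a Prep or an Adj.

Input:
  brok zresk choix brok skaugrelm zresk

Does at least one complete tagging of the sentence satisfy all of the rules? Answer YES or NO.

Candidates per position — 1:brok {Verb,Prep}; 2:zresk {Adj}; 3:choix {Verb}; 4:brok {Verb,Prep}; 5:skaugrelm {Verb}; 6:zresk {Adj}.
Rule 2 cannot be satisfied by any choice of tags from the lexicon.
So there is no consistent tagging.

NO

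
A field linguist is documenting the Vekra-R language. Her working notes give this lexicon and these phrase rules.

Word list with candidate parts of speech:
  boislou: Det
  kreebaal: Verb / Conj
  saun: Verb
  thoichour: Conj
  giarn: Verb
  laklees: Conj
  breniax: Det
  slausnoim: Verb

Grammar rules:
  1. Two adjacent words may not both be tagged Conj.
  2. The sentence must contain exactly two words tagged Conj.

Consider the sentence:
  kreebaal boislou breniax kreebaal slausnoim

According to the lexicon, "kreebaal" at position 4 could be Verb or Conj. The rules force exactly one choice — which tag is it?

Conj

Candidates per position — 1:kreebaal {Verb,Conj}; 2:boislou {Det}; 3:breniax {Det}; 4:kreebaal {Verb,Conj}; 5:slausnoim {Verb}.
Word 1 cannot be Verb — rule 2 would then fail for every completion. It is Conj.
Word 4 cannot be Verb — rule 2 would then fail for every completion. It is Conj.
That leaves exactly one tagging: Conj Det Det Conj Verb.
Checking: rule 1 satisfied; rule 2 satisfied.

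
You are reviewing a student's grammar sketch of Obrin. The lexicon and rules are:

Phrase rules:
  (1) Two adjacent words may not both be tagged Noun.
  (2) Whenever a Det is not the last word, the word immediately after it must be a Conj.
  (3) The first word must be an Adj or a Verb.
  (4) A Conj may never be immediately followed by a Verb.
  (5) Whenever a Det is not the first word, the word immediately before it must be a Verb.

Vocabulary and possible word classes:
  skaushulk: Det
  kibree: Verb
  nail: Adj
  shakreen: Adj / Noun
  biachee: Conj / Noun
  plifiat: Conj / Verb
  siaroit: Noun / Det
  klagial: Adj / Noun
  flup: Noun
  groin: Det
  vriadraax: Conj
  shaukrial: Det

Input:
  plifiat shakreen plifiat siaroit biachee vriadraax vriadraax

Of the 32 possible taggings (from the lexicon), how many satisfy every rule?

6

Candidates per position — 1:plifiat {Conj,Verb}; 2:shakreen {Adj,Noun}; 3:plifiat {Conj,Verb}; 4:siaroit {Noun,Det}; 5:biachee {Conj,Noun}; 6:vriadraax {Conj}; 7:vriadraax {Conj}.
There are 32 candidate sequences in total.
Checking each against the rules leaves 6 sequences.
Count = 6.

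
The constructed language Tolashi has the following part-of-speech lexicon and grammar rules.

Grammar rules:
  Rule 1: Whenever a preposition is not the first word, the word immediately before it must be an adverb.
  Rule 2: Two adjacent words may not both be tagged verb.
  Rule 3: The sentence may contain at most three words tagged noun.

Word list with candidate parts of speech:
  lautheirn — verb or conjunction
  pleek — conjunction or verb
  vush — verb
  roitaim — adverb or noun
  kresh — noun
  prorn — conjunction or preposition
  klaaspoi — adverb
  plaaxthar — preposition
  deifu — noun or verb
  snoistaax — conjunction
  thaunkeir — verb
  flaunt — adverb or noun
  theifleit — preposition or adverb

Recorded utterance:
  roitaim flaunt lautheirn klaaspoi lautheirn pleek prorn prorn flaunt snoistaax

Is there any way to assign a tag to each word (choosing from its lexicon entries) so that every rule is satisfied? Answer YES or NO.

YES

Candidates per position — 1:roitaim {adverb,noun}; 2:flaunt {adverb,noun}; 3:lautheirn {verb,conjunction}; 4:klaaspoi {adverb}; 5:lautheirn {verb,conjunction}; 6:pleek {conjunction,verb}; 7:prorn {conjunction,preposition}; 8:prorn {conjunction,preposition}; 9:flaunt {adverb,noun}; 10:snoistaax {conjunction}.
One satisfying assignment: adverb noun conjunction adverb conjunction conjunction conjunction conjunction noun conjunction.
Rule-by-rule: rule 1 satisfied; rule 2 satisfied; rule 3 satisfied.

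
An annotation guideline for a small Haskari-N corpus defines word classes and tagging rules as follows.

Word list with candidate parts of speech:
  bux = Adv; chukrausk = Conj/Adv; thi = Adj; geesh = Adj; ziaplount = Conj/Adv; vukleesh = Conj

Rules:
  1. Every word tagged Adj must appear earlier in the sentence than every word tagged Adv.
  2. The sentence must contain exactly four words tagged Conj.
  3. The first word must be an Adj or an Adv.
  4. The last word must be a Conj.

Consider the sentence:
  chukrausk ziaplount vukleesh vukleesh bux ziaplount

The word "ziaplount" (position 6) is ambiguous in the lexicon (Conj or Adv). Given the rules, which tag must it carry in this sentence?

Conj

Candidates per position — 1:chukrausk {Conj,Adv}; 2:ziaplount {Conj,Adv}; 3:vukleesh {Conj}; 4:vukleesh {Conj}; 5:bux {Adv}; 6:ziaplount {Conj,Adv}.
Position 1: tagging it Conj would leave rule 3 unsatisfiable, so it must be Adv.
Position 2: tagging it Adv would leave rule 2 unsatisfiable, so it must be Conj.
Position 6: tagging it Adv would leave rule 2 unsatisfiable, so it must be Conj.
That leaves exactly one tagging: Adv Conj Conj Conj Adv Conj.
Rule-by-rule: rule 1 satisfied; rule 2 satisfied; rule 3 satisfied; rule 4 satisfied.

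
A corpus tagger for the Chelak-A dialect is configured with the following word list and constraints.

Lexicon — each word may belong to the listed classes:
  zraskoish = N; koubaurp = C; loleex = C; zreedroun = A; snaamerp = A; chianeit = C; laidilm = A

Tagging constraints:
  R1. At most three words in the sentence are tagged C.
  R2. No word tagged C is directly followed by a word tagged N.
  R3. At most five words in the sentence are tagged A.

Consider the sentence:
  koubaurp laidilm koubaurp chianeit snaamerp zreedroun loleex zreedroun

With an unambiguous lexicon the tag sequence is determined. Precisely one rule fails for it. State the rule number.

1

Fixed tagging: C A C C A A C A.
Checking each rule: R1 fail, R2 pass, R3 pass.
Only rule 1 fails.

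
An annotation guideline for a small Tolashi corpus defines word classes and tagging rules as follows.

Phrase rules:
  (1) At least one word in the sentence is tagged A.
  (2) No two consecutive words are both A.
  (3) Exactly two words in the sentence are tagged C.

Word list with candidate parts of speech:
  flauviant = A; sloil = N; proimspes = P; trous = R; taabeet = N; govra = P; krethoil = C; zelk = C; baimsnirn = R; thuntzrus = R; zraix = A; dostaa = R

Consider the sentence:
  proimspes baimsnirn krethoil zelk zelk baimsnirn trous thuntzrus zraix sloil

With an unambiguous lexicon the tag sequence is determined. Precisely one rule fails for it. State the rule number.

Fixed tagging: P R C C C R R R A N.
Rule check: R1 ok, R2 ok, R3 fails.
Only rule 3 fails.

3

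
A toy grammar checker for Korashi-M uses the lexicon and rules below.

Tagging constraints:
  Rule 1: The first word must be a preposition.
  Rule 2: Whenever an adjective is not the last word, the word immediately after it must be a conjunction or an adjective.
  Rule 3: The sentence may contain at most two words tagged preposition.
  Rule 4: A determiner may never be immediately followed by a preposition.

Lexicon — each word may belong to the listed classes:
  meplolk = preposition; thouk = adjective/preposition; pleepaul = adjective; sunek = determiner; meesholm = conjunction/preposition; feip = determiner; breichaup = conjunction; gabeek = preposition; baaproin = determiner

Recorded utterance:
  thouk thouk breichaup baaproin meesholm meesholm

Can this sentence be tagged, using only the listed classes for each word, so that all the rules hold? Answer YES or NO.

Candidates per position — 1:thouk {adjective,preposition}; 2:thouk {adjective,preposition}; 3:breichaup {conjunction}; 4:baaproin {determiner}; 5:meesholm {conjunction,preposition}; 6:meesholm {conjunction,preposition}.
One satisfying assignment: preposition adjective conjunction determiner conjunction preposition.
Checking: rule 1 ok; rule 2 ok; rule 3 ok; rule 4 ok.

YES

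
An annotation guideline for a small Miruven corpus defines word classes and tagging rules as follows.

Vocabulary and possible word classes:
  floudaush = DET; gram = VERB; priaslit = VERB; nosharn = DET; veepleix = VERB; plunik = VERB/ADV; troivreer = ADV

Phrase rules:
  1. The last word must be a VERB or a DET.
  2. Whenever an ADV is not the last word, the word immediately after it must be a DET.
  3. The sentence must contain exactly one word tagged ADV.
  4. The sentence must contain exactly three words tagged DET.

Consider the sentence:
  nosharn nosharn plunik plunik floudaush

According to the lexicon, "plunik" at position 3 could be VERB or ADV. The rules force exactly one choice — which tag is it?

VERB

Candidates per position — 1:nosharn {DET}; 2:nosharn {DET}; 3:plunik {VERB,ADV}; 4:plunik {VERB,ADV}; 5:floudaush {DET}.
Word 3 cannot be ADV — rule 2 would then fail for every completion. It is VERB.
Word 4 cannot be VERB — rule 3 would then fail for every completion. It is ADV.
That leaves exactly one tagging: DET DET VERB ADV DET.
Check: rule 1 ok; rule 2 ok; rule 3 ok; rule 4 ok.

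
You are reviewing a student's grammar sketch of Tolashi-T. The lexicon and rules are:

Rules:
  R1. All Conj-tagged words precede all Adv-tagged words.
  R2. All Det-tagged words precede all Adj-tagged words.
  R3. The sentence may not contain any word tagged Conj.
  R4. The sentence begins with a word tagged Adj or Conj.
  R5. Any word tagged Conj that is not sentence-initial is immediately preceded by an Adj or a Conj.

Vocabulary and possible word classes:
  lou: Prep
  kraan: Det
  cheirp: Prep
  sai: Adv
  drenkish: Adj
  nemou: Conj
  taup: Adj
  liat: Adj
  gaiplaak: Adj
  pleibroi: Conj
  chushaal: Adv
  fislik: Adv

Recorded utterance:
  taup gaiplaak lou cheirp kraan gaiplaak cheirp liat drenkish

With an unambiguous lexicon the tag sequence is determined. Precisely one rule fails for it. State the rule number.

2

Fixed tagging: Adj Adj Prep Prep Det Adj Prep Adj Adj.
Rule check: R1 pass, R2 fail, R3 pass, R4 pass, R5 pass.
Only rule 2 fails.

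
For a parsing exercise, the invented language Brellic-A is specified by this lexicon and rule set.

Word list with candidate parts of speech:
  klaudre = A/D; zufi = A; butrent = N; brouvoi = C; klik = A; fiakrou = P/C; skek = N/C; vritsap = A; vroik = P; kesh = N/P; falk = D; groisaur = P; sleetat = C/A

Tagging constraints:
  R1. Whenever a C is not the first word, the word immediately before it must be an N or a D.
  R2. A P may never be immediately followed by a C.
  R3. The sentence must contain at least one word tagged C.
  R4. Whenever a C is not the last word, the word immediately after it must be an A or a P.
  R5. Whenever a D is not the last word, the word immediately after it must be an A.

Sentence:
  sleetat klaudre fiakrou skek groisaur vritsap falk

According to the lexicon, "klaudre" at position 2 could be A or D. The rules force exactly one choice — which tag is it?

A

Candidates per position — 1:sleetat {C,A}; 2:klaudre {A,D}; 3:fiakrou {P,C}; 4:skek {N,C}; 5:groisaur {P}; 6:vritsap {A}; 7:falk {D}.
Word 2 cannot be D — rule 5 would then fail for every completion. It is A.
Word 3 cannot be C — rule 1 would then fail for every completion. It is P.
Word 4 cannot be C — rule 1 would then fail for every completion. It is N.
Word 1 cannot be A — rule 3 would then fail for every completion. It is C.
So the tagging must be: C A P N P A D.
Verifying each rule — rule 1 satisfied; rule 2 satisfied; rule 3 satisfied; rule 4 satisfied; rule 5 satisfied.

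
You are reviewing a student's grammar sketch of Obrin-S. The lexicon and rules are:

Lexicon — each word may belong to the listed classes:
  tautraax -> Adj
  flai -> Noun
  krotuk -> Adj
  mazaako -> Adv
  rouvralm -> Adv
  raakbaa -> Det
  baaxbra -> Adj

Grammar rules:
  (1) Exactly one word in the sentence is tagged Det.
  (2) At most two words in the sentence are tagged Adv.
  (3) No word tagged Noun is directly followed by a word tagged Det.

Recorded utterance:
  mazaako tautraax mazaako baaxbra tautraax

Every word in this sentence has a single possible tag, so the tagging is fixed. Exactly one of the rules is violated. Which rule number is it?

1

Fixed tagging: Adv Adj Adv Adj Adj.
Rule check: R1 fails, R2 ok, R3 ok.
Only rule 1 fails.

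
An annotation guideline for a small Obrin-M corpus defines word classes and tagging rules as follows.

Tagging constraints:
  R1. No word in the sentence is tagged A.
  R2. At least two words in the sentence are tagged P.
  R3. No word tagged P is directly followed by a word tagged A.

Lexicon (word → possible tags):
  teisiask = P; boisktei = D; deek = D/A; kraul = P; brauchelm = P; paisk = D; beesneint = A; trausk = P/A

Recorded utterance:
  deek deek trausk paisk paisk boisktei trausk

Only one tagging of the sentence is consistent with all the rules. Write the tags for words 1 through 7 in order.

D D P D D D P

Candidates per position — 1:deek {D,A}; 2:deek {D,A}; 3:trausk {P,A}; 4:paisk {D}; 5:paisk {D}; 6:boisktei {D}; 7:trausk {P,A}.
Word 1 cannot be A — rule 1 would then fail for every completion. It is D.
Word 2 cannot be A — rule 1 would then fail for every completion. It is D.
Word 3 cannot be A — rule 1 would then fail for every completion. It is P.
Word 7 cannot be A — rule 1 would then fail for every completion. It is P.
So the tagging must be: D D P D D D P.
Rule-by-rule: rule 1 holds; rule 2 holds; rule 3 holds.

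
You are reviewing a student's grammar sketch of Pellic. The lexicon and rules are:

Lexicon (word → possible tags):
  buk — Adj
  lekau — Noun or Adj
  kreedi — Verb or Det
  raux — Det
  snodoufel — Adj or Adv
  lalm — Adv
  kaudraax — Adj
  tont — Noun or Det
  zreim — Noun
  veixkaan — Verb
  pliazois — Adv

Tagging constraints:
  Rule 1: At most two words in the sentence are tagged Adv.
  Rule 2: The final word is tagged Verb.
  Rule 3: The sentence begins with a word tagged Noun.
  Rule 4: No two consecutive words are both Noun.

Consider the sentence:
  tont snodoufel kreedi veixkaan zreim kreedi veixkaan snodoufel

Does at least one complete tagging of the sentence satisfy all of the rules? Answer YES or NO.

NO

Candidates per position — 1:tont {Noun,Det}; 2:snodoufel {Adj,Adv}; 3:kreedi {Verb,Det}; 4:veixkaan {Verb}; 5:zreim {Noun}; 6:kreedi {Verb,Det}; 7:veixkaan {Verb}; 8:snodoufel {Adj,Adv}.
Rule 2 cannot be satisfied by any choice of tags from the lexicon.
So there is no consistent tagging.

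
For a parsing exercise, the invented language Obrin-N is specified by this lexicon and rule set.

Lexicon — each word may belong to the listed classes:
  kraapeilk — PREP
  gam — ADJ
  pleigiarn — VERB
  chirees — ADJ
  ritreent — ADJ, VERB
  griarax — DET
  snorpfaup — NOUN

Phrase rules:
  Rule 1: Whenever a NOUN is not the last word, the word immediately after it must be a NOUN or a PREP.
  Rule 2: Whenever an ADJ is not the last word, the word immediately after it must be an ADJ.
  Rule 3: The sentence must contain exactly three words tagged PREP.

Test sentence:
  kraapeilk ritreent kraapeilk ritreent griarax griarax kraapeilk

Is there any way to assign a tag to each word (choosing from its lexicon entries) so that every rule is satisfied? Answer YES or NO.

YES

Candidates per position — 1:kraapeilk {PREP}; 2:ritreent {ADJ,VERB}; 3:kraapeilk {PREP}; 4:ritreent {ADJ,VERB}; 5:griarax {DET}; 6:griarax {DET}; 7:kraapeilk {PREP}.
One satisfying assignment: PREP VERB PREP VERB DET DET PREP.
Verifying each rule — rule 1 ok; rule 2 ok; rule 3 ok.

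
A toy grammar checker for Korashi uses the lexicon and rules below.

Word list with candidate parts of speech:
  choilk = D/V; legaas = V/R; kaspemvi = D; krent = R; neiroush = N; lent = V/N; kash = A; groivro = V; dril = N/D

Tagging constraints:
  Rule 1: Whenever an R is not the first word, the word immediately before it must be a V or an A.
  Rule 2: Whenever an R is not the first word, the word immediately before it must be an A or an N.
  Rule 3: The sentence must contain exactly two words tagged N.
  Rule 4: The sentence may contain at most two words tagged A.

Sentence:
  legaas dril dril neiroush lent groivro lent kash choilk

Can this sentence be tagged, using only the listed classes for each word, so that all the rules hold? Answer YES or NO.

YES

Candidates per position — 1:legaas {V,R}; 2:dril {N,D}; 3:dril {N,D}; 4:neiroush {N}; 5:lent {V,N}; 6:groivro {V}; 7:lent {V,N}; 8:kash {A}; 9:choilk {D,V}.
One satisfying assignment: V D N N V V V A V.
Verifying each rule — rule 1 ok; rule 2 ok; rule 3 ok; rule 4 ok.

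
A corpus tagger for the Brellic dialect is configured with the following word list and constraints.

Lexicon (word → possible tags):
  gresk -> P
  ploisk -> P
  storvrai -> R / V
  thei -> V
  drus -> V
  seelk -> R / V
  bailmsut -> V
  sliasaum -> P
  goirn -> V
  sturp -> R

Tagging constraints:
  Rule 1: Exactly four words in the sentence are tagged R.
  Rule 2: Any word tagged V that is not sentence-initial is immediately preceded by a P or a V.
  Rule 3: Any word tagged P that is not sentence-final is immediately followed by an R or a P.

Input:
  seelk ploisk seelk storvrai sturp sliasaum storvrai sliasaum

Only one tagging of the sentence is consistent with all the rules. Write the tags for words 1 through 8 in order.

V P R R R P R P

Candidates per position — 1:seelk {R,V}; 2:ploisk {P}; 3:seelk {R,V}; 4:storvrai {R,V}; 5:sturp {R}; 6:sliasaum {P}; 7:storvrai {R,V}; 8:sliasaum {P}.
Word 3 cannot be V — rule 3 would then fail for every completion. It is R.
Word 4 cannot be V — rule 2 would then fail for every completion. It is R.
Word 7 cannot be V — rule 3 would then fail for every completion. It is R.
Word 1 cannot be R — rule 1 would then fail for every completion. It is V.
The unique satisfying tagging is: V P R R R P R P.
Rule-by-rule: rule 1 satisfied; rule 2 satisfied; rule 3 satisfied.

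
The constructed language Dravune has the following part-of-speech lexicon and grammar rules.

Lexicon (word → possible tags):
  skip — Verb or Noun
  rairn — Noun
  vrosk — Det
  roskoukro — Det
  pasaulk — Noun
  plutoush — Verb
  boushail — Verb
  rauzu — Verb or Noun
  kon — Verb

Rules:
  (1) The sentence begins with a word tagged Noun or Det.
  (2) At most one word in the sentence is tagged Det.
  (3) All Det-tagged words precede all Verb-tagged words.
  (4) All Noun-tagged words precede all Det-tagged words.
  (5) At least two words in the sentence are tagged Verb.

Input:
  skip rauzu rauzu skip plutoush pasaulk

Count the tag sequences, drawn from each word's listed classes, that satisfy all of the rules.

7

Candidates per position — 1:skip {Verb,Noun}; 2:rauzu {Verb,Noun}; 3:rauzu {Verb,Noun}; 4:skip {Verb,Noun}; 5:plutoush {Verb}; 6:pasaulk {Noun}.
There are 16 candidate sequences in total.
Checking each against the rules leaves 7 sequences.
Count = 7.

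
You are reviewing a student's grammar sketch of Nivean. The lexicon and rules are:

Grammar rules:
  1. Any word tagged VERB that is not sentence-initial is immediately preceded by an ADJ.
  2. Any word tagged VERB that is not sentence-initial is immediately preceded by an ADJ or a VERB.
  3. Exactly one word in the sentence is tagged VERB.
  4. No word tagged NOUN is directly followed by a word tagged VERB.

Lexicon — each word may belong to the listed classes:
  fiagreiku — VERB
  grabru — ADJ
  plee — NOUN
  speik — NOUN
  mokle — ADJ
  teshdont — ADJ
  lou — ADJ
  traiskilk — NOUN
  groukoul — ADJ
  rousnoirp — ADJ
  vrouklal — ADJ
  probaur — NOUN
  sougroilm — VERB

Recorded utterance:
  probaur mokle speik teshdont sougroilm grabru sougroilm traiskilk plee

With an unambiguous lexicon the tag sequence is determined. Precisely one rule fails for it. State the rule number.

Fixed tagging: NOUN ADJ NOUN ADJ VERB ADJ VERB NOUN NOUN.
Checking each rule: R1 ok, R2 ok, R3 fails, R4 ok.
Only rule 3 fails.

3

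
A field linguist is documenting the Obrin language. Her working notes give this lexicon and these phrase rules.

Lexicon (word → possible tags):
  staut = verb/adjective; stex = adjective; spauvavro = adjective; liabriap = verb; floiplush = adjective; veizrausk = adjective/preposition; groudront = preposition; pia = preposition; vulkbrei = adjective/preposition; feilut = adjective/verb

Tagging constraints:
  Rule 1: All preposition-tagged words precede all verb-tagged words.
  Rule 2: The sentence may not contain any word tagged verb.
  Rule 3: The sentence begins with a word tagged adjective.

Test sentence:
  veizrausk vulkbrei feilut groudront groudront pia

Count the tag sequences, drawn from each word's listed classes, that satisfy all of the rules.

2

Candidates per position — 1:veizrausk {adjective,preposition}; 2:vulkbrei {adjective,preposition}; 3:feilut {adjective,verb}; 4:groudront {preposition}; 5:groudront {preposition}; 6:pia {preposition}.
There are 8 candidate sequences in total.
The sequences that satisfy every rule: adjective adjective adjective preposition preposition preposition; adjective preposition adjective preposition preposition preposition.
Count = 2.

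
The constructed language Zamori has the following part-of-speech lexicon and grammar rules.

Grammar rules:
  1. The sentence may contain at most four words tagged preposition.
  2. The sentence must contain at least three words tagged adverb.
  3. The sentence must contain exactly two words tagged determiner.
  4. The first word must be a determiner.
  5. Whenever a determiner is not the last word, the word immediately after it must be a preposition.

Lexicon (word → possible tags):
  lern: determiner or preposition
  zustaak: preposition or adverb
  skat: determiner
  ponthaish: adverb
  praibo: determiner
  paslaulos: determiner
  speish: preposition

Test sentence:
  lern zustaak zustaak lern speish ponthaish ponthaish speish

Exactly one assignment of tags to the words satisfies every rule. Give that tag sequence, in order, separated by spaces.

determiner preposition adverb determiner preposition adverb adverb preposition

Candidates per position — 1:lern {determiner,preposition}; 2:zustaak {preposition,adverb}; 3:zustaak {preposition,adverb}; 4:lern {determiner,preposition}; 5:speish {preposition}; 6:ponthaish {adverb}; 7:ponthaish {adverb}; 8:speish {preposition}.
Position 1: tagging it preposition would leave rule 3 unsatisfiable, so it must be determiner.
Position 2: tagging it adverb would leave rule 5 unsatisfiable, so it must be preposition.
Position 3: tagging it preposition would leave rule 2 unsatisfiable, so it must be adverb.
Position 4: tagging it preposition would leave rule 3 unsatisfiable, so it must be determiner.
The unique satisfying tagging is: determiner preposition adverb determiner preposition adverb adverb preposition.
Checking: rule 1 ✓; rule 2 ✓; rule 3 ✓; rule 4 ✓; rule 5 ✓.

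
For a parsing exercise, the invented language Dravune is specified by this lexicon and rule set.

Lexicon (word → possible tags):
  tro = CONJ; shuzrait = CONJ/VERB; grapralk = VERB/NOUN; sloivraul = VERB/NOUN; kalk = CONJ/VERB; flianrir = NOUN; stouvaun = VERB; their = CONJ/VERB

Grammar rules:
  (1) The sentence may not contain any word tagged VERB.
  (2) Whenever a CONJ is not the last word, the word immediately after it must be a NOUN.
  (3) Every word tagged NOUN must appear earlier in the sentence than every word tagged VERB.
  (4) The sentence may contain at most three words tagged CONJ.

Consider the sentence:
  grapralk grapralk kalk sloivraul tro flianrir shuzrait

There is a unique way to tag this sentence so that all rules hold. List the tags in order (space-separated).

NOUN NOUN CONJ NOUN CONJ NOUN CONJ

Candidates per position — 1:grapralk {VERB,NOUN}; 2:grapralk {VERB,NOUN}; 3:kalk {CONJ,VERB}; 4:sloivraul {VERB,NOUN}; 5:tro {CONJ}; 6:flianrir {NOUN}; 7:shuzrait {CONJ,VERB}.
Position 1: VERB is ruled out by rule 1; that leaves NOUN.
Position 2: VERB is ruled out by rule 1; that leaves NOUN.
Position 3: VERB is ruled out by rule 1; that leaves CONJ.
Position 4: VERB is ruled out by rule 1; that leaves NOUN.
Position 7: VERB is ruled out by rule 1; that leaves CONJ.
The unique satisfying tagging is: NOUN NOUN CONJ NOUN CONJ NOUN CONJ.
Verifying each rule — rule 1 ok; rule 2 ok; rule 3 ok; rule 4 ok.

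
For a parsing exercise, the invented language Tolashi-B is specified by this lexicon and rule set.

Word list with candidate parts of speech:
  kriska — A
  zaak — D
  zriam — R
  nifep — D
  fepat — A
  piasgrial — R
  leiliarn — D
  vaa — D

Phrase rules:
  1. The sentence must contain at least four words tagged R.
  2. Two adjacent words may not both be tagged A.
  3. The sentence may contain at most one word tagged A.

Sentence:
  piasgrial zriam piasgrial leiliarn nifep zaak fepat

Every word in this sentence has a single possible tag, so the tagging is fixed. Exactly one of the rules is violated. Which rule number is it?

Fixed tagging: R R R D D D A.
Applying the rules: R1 violated, R2 holds, R3 holds.
Only rule 1 fails.

1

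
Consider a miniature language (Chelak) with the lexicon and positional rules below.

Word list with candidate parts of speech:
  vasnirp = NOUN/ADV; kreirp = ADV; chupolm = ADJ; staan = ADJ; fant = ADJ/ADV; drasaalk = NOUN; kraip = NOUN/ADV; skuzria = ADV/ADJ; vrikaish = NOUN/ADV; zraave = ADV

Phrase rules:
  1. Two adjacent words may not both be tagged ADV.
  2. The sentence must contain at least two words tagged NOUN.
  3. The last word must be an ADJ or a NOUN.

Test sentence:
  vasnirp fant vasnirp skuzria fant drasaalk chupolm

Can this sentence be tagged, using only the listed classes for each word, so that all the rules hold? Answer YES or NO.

YES

Candidates per position — 1:vasnirp {NOUN,ADV}; 2:fant {ADJ,ADV}; 3:vasnirp {NOUN,ADV}; 4:skuzria {ADV,ADJ}; 5:fant {ADJ,ADV}; 6:drasaalk {NOUN}; 7:chupolm {ADJ}.
One satisfying assignment: NOUN ADV NOUN ADJ ADJ NOUN ADJ.
Verifying each rule — rule 1 ok; rule 2 ok; rule 3 ok.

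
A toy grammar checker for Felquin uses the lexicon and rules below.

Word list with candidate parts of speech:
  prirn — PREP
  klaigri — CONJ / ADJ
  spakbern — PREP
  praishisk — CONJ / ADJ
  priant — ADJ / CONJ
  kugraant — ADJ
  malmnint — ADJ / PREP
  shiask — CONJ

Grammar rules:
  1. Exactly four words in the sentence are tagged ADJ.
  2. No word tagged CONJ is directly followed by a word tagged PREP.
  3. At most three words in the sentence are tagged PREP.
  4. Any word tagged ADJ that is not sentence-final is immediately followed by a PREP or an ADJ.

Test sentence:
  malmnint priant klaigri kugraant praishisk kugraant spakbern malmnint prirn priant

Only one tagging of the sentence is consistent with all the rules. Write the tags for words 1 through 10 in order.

Candidates per position — 1:malmnint {ADJ,PREP}; 2:priant {ADJ,CONJ}; 3:klaigri {CONJ,ADJ}; 4:kugraant {ADJ}; 5:praishisk {CONJ,ADJ}; 6:kugraant {ADJ}; 7:spakbern {PREP}; 8:malmnint {ADJ,PREP}; 9:prirn {PREP}; 10:priant {ADJ,CONJ}.
If word 5 were CONJ, no tagging could satisfy rule 4; so word 5 is ADJ.
The remaining ambiguous positions (1, 2, 3, 8, 10) are resolved jointly — only one combination satisfies every rule.
The unique satisfying tagging is: PREP CONJ CONJ ADJ ADJ ADJ PREP ADJ PREP CONJ.
Check: rule 1 ✓; rule 2 ✓; rule 3 ✓; rule 4 ✓.

PREP CONJ CONJ ADJ ADJ ADJ PREP ADJ PREP CONJ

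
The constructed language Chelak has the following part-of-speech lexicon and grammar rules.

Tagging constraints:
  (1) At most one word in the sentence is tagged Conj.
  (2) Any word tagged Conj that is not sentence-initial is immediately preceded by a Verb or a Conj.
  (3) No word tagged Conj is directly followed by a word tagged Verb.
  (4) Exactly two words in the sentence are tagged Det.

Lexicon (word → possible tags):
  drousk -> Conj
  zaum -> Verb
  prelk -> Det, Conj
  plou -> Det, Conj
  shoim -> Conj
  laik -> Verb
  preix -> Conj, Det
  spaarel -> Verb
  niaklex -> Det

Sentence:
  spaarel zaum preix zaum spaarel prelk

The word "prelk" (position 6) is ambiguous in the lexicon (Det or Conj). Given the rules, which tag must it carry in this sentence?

Det

Candidates per position — 1:spaarel {Verb}; 2:zaum {Verb}; 3:preix {Conj,Det}; 4:zaum {Verb}; 5:spaarel {Verb}; 6:prelk {Det,Conj}.
Position 3: Conj is ruled out by rule 3; that leaves Det.
Position 6: Conj is ruled out by rule 4; that leaves Det.
So the tagging must be: Verb Verb Det Verb Verb Det.
Verifying each rule — rule 1 holds; rule 2 holds; rule 3 holds; rule 4 holds.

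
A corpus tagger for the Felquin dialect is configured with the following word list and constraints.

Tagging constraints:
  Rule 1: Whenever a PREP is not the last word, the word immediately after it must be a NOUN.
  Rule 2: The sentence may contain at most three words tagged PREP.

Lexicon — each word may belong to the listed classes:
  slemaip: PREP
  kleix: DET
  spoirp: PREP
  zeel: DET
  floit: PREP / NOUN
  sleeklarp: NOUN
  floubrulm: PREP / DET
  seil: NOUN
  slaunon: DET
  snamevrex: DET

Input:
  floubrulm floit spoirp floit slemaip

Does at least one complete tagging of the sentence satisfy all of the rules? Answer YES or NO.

YES

Candidates per position — 1:floubrulm {PREP,DET}; 2:floit {PREP,NOUN}; 3:spoirp {PREP}; 4:floit {PREP,NOUN}; 5:slemaip {PREP}.
One satisfying assignment: PREP NOUN PREP NOUN PREP.
Checking: rule 1 ✓; rule 2 ✓.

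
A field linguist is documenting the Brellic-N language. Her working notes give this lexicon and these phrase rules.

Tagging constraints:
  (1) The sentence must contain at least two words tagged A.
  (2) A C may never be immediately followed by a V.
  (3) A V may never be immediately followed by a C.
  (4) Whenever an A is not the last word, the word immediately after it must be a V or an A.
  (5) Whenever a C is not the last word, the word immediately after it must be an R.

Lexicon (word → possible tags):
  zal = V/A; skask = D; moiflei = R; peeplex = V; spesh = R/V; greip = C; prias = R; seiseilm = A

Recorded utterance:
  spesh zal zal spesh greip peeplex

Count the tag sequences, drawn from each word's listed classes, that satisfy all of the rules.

Candidates per position — 1:spesh {R,V}; 2:zal {V,A}; 3:zal {V,A}; 4:spesh {R,V}; 5:greip {C}; 6:peeplex {V}.
There are 16 candidate sequences in total.
Rule 2 cannot be satisfied by any choice of tags from the lexicon.
So there is no consistent tagging.
Count = 0.

0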